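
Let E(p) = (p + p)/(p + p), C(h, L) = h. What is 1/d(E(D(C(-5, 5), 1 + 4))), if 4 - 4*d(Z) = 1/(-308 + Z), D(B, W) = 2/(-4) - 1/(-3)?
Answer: 1228/1229 ≈ 0.99919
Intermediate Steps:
D(B, W) = -1/6 (D(B, W) = 2*(-1/4) - 1*(-1/3) = -1/2 + 1/3 = -1/6)
E(p) = 1 (E(p) = (2*p)/((2*p)) = (2*p)*(1/(2*p)) = 1)
d(Z) = 1 - 1/(4*(-308 + Z))
1/d(E(D(C(-5, 5), 1 + 4))) = 1/((-1233/4 + 1)/(-308 + 1)) = 1/(-1229/4/(-307)) = 1/(-1/307*(-1229/4)) = 1/(1229/1228) = 1228/1229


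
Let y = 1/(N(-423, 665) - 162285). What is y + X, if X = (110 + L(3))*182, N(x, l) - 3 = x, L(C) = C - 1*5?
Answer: 3198129479/162705 ≈ 19656.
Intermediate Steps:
L(C) = -5 + C (L(C) = C - 5 = -5 + C)
N(x, l) = 3 + x
y = -1/162705 (y = 1/((3 - 423) - 162285) = 1/(-420 - 162285) = 1/(-162705) = -1/162705 ≈ -6.1461e-6)
X = 19656 (X = (110 + (-5 + 3))*182 = (110 - 2)*182 = 108*182 = 19656)
y + X = -1/162705 + 19656 = 3198129479/162705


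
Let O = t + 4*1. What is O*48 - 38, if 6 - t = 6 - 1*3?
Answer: 298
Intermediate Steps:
t = 3 (t = 6 - (6 - 1*3) = 6 - (6 - 3) = 6 - 1*3 = 6 - 3 = 3)
O = 7 (O = 3 + 4*1 = 3 + 4 = 7)
O*48 - 38 = 7*48 - 38 = 336 - 38 = 298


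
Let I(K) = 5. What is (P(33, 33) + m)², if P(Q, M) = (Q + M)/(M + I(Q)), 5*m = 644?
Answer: 153784801/9025 ≈ 17040.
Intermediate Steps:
m = 644/5 (m = (⅕)*644 = 644/5 ≈ 128.80)
P(Q, M) = (M + Q)/(5 + M) (P(Q, M) = (Q + M)/(M + 5) = (M + Q)/(5 + M))
(P(33, 33) + m)² = ((33 + 33)/(5 + 33) + 644/5)² = (66/38 + 644/5)² = ((1/38)*66 + 644/5)² = (33/19 + 644/5)² = (12401/95)² = 153784801/9025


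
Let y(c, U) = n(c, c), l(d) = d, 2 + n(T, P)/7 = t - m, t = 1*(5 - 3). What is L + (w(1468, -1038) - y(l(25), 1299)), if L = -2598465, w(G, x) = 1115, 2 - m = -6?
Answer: -2597294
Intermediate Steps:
m = 8 (m = 2 - 1*(-6) = 2 + 6 = 8)
t = 2 (t = 1*2 = 2)
n(T, P) = -56 (n(T, P) = -14 + 7*(2 - 1*8) = -14 + 7*(2 - 8) = -14 + 7*(-6) = -14 - 42 = -56)
y(c, U) = -56
L + (w(1468, -1038) - y(l(25), 1299)) = -2598465 + (1115 - 1*(-56)) = -2598465 + (1115 + 56) = -2598465 + 1171 = -2597294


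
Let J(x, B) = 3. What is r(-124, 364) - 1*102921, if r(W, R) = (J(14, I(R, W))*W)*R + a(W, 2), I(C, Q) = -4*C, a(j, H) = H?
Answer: -238327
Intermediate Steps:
r(W, R) = 2 + 3*R*W (r(W, R) = (3*W)*R + 2 = 3*R*W + 2 = 2 + 3*R*W)
r(-124, 364) - 1*102921 = (2 + 3*364*(-124)) - 1*102921 = (2 - 135408) - 102921 = -135406 - 102921 = -238327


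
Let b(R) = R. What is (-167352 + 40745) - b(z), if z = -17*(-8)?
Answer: -126743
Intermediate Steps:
z = 136
(-167352 + 40745) - b(z) = (-167352 + 40745) - 1*136 = -126607 - 136 = -126743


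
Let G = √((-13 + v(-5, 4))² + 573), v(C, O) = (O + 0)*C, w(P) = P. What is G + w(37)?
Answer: 37 + √1662 ≈ 77.768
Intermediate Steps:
v(C, O) = C*O (v(C, O) = O*C = C*O)
G = √1662 (G = √((-13 - 5*4)² + 573) = √((-13 - 20)² + 573) = √((-33)² + 573) = √(1089 + 573) = √1662 ≈ 40.768)
G + w(37) = √1662 + 37 = 37 + √1662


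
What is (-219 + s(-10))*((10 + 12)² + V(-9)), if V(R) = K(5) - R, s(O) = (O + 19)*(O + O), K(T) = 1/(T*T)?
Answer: -4918074/25 ≈ -1.9672e+5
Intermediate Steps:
K(T) = T⁻² (K(T) = 1/(T²) = T⁻²)
s(O) = 2*O*(19 + O) (s(O) = (19 + O)*(2*O) = 2*O*(19 + O))
V(R) = 1/25 - R (V(R) = 5⁻² - R = 1/25 - R)
(-219 + s(-10))*((10 + 12)² + V(-9)) = (-219 + 2*(-10)*(19 - 10))*((10 + 12)² + (1/25 - 1*(-9))) = (-219 + 2*(-10)*9)*(22² + (1/25 + 9)) = (-219 - 180)*(484 + 226/25) = -399*12326/25 = -4918074/25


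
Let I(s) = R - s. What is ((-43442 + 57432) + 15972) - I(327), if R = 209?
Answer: 30080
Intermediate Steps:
I(s) = 209 - s
((-43442 + 57432) + 15972) - I(327) = ((-43442 + 57432) + 15972) - (209 - 1*327) = (13990 + 15972) - (209 - 327) = 29962 - 1*(-118) = 29962 + 118 = 30080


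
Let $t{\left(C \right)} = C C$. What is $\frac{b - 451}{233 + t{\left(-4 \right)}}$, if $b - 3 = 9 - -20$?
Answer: $- \frac{419}{249} \approx -1.6827$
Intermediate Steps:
$b = 32$ ($b = 3 + \left(9 - -20\right) = 3 + \left(9 + 20\right) = 3 + 29 = 32$)
$t{\left(C \right)} = C^{2}$
$\frac{b - 451}{233 + t{\left(-4 \right)}} = \frac{32 - 451}{233 + \left(-4\right)^{2}} = - \frac{419}{233 + 16} = - \frac{419}{249}$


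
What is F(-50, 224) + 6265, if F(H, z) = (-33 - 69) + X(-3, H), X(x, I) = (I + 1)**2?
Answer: 8564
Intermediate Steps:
X(x, I) = (1 + I)**2
F(H, z) = -102 + (1 + H)**2 (F(H, z) = (-33 - 69) + (1 + H)**2 = -102 + (1 + H)**2)
F(-50, 224) + 6265 = (-102 + (1 - 50)**2) + 6265 = (-102 + (-49)**2) + 6265 = (-102 + 2401) + 6265 = 2299 + 6265 = 8564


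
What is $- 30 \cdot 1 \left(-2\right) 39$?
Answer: $2340$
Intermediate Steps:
$- 30 \cdot 1 \left(-2\right) 39 = \left(-30\right) \left(-2\right) 39 = 60 \cdot 39 = 2340$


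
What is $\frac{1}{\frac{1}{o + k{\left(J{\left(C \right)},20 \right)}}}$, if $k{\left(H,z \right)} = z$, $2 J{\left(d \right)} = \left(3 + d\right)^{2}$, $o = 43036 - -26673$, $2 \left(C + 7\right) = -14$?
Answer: $69729$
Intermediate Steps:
$C = -14$ ($C = -7 + \frac{1}{2} \left(-14\right) = -7 - 7 = -14$)
$o = 69709$ ($o = 43036 + 26673 = 69709$)
$J{\left(d \right)} = \frac{\left(3 + d\right)^{2}}{2}$
$\frac{1}{\frac{1}{o + k{\left(J{\left(C \right)},20 \right)}}} = \frac{1}{\frac{1}{69709 + 20}} = \frac{1}{\frac{1}{69729}} = 69729$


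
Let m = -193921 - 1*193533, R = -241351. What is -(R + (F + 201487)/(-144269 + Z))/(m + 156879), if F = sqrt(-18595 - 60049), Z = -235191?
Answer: -91583251947/87493989500 - I*sqrt(19661)/43746994750 ≈ -1.0467 - 3.2052e-9*I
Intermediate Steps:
F = 2*I*sqrt(19661) (F = sqrt(-78644) = 2*I*sqrt(19661) ≈ 280.44*I)
m = -387454 (m = -193921 - 193533 = -387454)
-(R + (F + 201487)/(-144269 + Z))/(m + 156879) = -(-241351 + (2*I*sqrt(19661) + 201487)/(-144269 - 235191))/(-387454 + 156879) = -(-241351 + (201487 + 2*I*sqrt(19661))/(-379460))/(-230575) = -(-241351 + (201487 + 2*I*sqrt(19661))*(-1/379460))*(-1)/230575 = -(-241351 + (-201487/379460 - I*sqrt(19661)/189730))*(-1)/230575 = -(-91583251947/379460 - I*sqrt(19661)/189730)*(-1)/230575 = -(91583251947/87493989500 + I*sqrt(19661)/43746994750) = -91583251947/87493989500 - I*sqrt(19661)/43746994750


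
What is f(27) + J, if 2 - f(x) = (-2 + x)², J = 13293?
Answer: 12670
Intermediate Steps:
f(x) = 2 - (-2 + x)²
f(27) + J = (2 - (-2 + 27)²) + 13293 = (2 - 1*25²) + 13293 = (2 - 1*625) + 13293 = (2 - 625) + 13293 = -623 + 13293 = 12670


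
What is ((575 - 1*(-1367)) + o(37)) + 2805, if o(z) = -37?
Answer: 4710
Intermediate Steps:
((575 - 1*(-1367)) + o(37)) + 2805 = ((575 - 1*(-1367)) - 37) + 2805 = ((575 + 1367) - 37) + 2805 = (1942 - 37) + 2805 = 1905 + 2805 = 4710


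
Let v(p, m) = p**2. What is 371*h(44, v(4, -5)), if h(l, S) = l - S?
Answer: 10388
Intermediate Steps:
371*h(44, v(4, -5)) = 371*(44 - 1*4**2) = 371*(44 - 1*16) = 371*(44 - 16) = 371*28 = 10388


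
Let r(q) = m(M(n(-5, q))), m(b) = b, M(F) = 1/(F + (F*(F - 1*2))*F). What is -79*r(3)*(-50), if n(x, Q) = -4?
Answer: -79/2 ≈ -39.500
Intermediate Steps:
M(F) = 1/(F + F²*(-2 + F)) (M(F) = 1/(F + (F*(F - 2))*F) = 1/(F + (F*(-2 + F))*F) = 1/(F + F²*(-2 + F)))
r(q) = -1/100 (r(q) = 1/((-4)*(1 + (-4)² - 2*(-4))) = -1/(4*(1 + 16 + 8)) = -¼/25 = -¼*1/25 = -1/100)
-79*r(3)*(-50) = -79*(-1/100)*(-50) = (79/100)*(-50) = -79/2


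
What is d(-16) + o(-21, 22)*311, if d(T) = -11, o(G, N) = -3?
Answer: -944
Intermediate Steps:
d(-16) + o(-21, 22)*311 = -11 - 3*311 = -11 - 933 = -944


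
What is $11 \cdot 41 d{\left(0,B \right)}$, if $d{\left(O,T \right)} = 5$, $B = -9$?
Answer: $2255$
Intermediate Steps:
$11 \cdot 41 d{\left(0,B \right)} = 11 \cdot 41 \cdot 5 = 451 \cdot 5 = 2255$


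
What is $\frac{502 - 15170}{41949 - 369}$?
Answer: $- \frac{3667}{10395} \approx -0.35277$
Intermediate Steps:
$\frac{502 - 15170}{41949 - 369} = - \frac{14668}{41580} = \left(-14668\right) \frac{1}{41580} = - \frac{3667}{10395}$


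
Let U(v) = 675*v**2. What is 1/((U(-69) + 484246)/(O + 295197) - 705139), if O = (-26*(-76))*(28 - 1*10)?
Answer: -330765/233231603414 ≈ -1.4182e-6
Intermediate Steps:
O = 35568 (O = 1976*(28 - 10) = 1976*18 = 35568)
1/((U(-69) + 484246)/(O + 295197) - 705139) = 1/((675*(-69)**2 + 484246)/(35568 + 295197) - 705139) = 1/((675*4761 + 484246)/330765 - 705139) = 1/((3213675 + 484246)*(1/330765) - 705139) = 1/(3697921*(1/330765) - 705139) = 1/(3697921/330765 - 705139) = 1/(-233231603414/330765) = -330765/233231603414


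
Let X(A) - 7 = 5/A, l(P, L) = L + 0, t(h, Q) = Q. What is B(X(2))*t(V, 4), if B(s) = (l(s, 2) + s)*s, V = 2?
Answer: 437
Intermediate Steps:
l(P, L) = L
X(A) = 7 + 5/A
B(s) = s*(2 + s) (B(s) = (2 + s)*s = s*(2 + s))
B(X(2))*t(V, 4) = ((7 + 5/2)*(2 + (7 + 5/2)))*4 = (19*(2 + 19/2)/2)*4 = ((19/2)*(23/2))*4 = (437/4)*4 = 437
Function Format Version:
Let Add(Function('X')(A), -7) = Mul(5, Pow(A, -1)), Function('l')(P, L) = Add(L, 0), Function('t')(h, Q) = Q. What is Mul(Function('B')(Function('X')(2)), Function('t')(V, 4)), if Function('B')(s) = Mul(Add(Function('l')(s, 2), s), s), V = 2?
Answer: 437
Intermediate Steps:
Function('l')(P, L) = L
Function('X')(A) = Add(7, Mul(5, Pow(A, -1)))
Function('B')(s) = Mul(s, Add(2, s)) (Function('B')(s) = Mul(Add(2, s), s) = Mul(s, Add(2, s)))
Mul(Function('B')(Function('X')(2)), Function('t')(V, 4)) = Mul(Mul(Add(7, Mul(5, Pow(2, -1))), Add(2, Add(7, Mul(5, Pow(2, -1))))), 4) = Mul(Mul(Add(7, Mul(5, Rational(1, 2))), Add(2, Add(7, Mul(5, Rational(1, 2))))), 4) = Mul(Mul(Add(7, Rational(5, 2)), Add(2, Add(7, Rational(5, 2)))), 4) = Mul(Mul(Rational(19, 2), Add(2, Rational(19, 2))), 4) = Mul(Mul(Rational(19, 2), Rational(23, 2)), 4) = Mul(Rational(437, 4), 4) = 437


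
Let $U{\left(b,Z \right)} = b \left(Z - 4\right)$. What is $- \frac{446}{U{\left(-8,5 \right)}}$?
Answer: $\frac{223}{4} \approx 55.75$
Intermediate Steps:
$U{\left(b,Z \right)} = b \left(-4 + Z\right)$ ($U{\left(b,Z \right)} = b \left(Z - 4\right) = b \left(-4 + Z\right)$)
$- \frac{446}{U{\left(-8,5 \right)}} = - \frac{446}{\left(-8\right) \left(-4 + 5\right)} = - \frac{446}{\left(-8\right) 1} = - \frac{446}{-8} = \left(-446\right) \left(- \frac{1}{8}\right) = \frac{223}{4}$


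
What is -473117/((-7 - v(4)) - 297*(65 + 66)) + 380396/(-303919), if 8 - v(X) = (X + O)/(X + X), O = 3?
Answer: 1031870442060/94630955111 ≈ 10.904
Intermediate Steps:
v(X) = 8 - (3 + X)/(2*X) (v(X) = 8 - (X + 3)/(X + X) = 8 - (3 + X)/(2*X))
-473117/((-7 - v(4)) - 297*(65 + 66)) + 380396/(-303919) = -473117/((-7 - 3*(-1 + 5*4)/(2*4)) - 297*(65 + 66)) + 380396/(-303919) = -473117/((-7 - 3*(-1 + 20)/(2*4)) - 297*131) + 380396*(-1/303919) = -473117/((-7 - 3*19/(2*4)) - 38907) - 380396/303919 = -473117/((-7 - 1*57/8) - 38907) - 380396/303919 = -473117/((-7 - 57/8) - 38907) - 380396/303919 = -473117/(-113/8 - 38907) - 380396/303919 = -473117/(-311369/8) - 380396/303919 = -473117*(-8/311369) - 380396/303919 = 3784936/311369 - 380396/303919 = 1031870442060/94630955111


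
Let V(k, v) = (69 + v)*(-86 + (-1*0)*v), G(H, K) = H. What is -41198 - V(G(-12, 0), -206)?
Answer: -52980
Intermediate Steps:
V(k, v) = -5934 - 86*v (V(k, v) = (69 + v)*(-86 + 0*v) = (69 + v)*(-86 + 0) = (69 + v)*(-86) = -5934 - 86*v)
-41198 - V(G(-12, 0), -206) = -41198 - (-5934 - 86*(-206)) = -41198 - (-5934 + 17716) = -41198 - 1*11782 = -41198 - 11782 = -52980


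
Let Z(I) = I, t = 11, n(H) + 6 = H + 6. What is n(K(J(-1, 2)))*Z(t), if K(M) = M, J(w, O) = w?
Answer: -11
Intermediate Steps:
n(H) = H (n(H) = -6 + (H + 6) = -6 + (6 + H) = H)
n(K(J(-1, 2)))*Z(t) = -1*11 = -11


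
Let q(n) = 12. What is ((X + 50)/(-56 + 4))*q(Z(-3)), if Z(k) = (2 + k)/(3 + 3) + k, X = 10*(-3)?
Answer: -60/13 ≈ -4.6154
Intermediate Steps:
X = -30
Z(k) = 1/3 + 7*k/6 (Z(k) = (2 + k)/6 + k = (2 + k)*(1/6) + k = (1/3 + k/6) + k = 1/3 + 7*k/6)
((X + 50)/(-56 + 4))*q(Z(-3)) = ((-30 + 50)/(-56 + 4))*12 = (20/(-52))*12 = (20*(-1/52))*12 = -5/13*12 = -60/13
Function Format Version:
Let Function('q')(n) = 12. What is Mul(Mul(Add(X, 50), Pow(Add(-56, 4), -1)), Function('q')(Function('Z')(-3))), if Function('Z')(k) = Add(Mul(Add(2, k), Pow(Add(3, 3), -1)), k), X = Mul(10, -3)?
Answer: Rational(-60, 13) ≈ -4.6154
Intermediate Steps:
X = -30
Function('Z')(k) = Add(Rational(1, 3), Mul(Rational(7, 6), k)) (Function('Z')(k) = Add(Mul(Add(2, k), Pow(6, -1)), k) = Add(Mul(Add(2, k), Rational(1, 6)), k) = Add(Add(Rational(1, 3), Mul(Rational(1, 6), k)), k) = Add(Rational(1, 3), Mul(Rational(7, 6), k)))
Mul(Mul(Add(X, 50), Pow(Add(-56, 4), -1)), Function('q')(Function('Z')(-3))) = Mul(Mul(Add(-30, 50), Pow(Add(-56, 4), -1)), 12) = Mul(Mul(20, Pow(-52, -1)), 12) = Mul(Mul(20, Rational(-1, 52)), 12) = Mul(Rational(-5, 13), 12) = Rational(-60, 13)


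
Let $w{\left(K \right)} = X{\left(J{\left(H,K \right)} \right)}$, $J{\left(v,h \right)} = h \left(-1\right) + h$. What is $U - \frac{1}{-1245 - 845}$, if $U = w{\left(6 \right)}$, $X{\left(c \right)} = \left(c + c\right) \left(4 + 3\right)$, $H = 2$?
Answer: $\frac{1}{2090} \approx 0.00047847$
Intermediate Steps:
$J{\left(v,h \right)} = 0$ ($J{\left(v,h \right)} = - h + h = 0$)
$X{\left(c \right)} = 14 c$ ($X{\left(c \right)} = 2 c 7 = 14 c$)
$w{\left(K \right)} = 0$ ($w{\left(K \right)} = 14 \cdot 0 = 0$)
$U = 0$
$U - \frac{1}{-1245 - 845} = 0 - \frac{1}{-1245 - 845} = 0 - \frac{1}{-2090} = 0 - - \frac{1}{2090} = 0 + \frac{1}{2090} = \frac{1}{2090}$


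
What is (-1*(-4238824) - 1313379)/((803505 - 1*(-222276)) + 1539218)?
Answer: 2925445/2564999 ≈ 1.1405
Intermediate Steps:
(-1*(-4238824) - 1313379)/((803505 - 1*(-222276)) + 1539218) = (4238824 - 1313379)/((803505 + 222276) + 1539218) = 2925445/(1025781 + 1539218) = 2925445/2564999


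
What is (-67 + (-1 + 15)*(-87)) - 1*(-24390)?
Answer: 23105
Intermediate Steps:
(-67 + (-1 + 15)*(-87)) - 1*(-24390) = (-67 + 14*(-87)) + 24390 = (-67 - 1218) + 24390 = -1285 + 24390 = 23105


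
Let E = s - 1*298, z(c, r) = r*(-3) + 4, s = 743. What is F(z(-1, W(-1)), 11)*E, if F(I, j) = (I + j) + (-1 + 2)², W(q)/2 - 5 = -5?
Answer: 7120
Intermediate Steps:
W(q) = 0 (W(q) = 10 + 2*(-5) = 10 - 10 = 0)
z(c, r) = 4 - 3*r (z(c, r) = -3*r + 4 = 4 - 3*r)
F(I, j) = 1 + I + j (F(I, j) = (I + j) + 1² = (I + j) + 1 = 1 + I + j)
E = 445 (E = 743 - 1*298 = 743 - 298 = 445)
F(z(-1, W(-1)), 11)*E = (1 + (4 - 3*0) + 11)*445 = (1 + (4 + 0) + 11)*445 = (1 + 4 + 11)*445 = 16*445 = 7120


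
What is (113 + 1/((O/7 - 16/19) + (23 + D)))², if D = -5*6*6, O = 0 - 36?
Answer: 5999403599424/469892329 ≈ 12768.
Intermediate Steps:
O = -36
D = -180 (D = -30*6 = -180)
(113 + 1/((O/7 - 16/19) + (23 + D)))² = (113 + 1/((-36/7 - 16/19) + (23 - 180)))² = (113 + 1/((-36*⅐ - 16*1/19) - 157))² = (113 + 1/((-36/7 - 16/19) - 157))² = (113 + 1/(-796/133 - 157))² = (113 + 1/(-21677/133))² = (113 - 133/21677)² = (2449368/21677)² = 5999403599424/469892329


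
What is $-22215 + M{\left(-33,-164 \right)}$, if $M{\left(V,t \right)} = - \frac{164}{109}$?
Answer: $- \frac{2421599}{109} \approx -22217.0$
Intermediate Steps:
$M{\left(V,t \right)} = - \frac{164}{109}$ ($M{\left(V,t \right)} = \left(-164\right) \frac{1}{109} = - \frac{164}{109}$)
$-22215 + M{\left(-33,-164 \right)} = -22215 - \frac{164}{109} = - \frac{2421599}{109}$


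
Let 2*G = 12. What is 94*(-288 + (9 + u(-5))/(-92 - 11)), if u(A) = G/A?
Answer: -13945746/515 ≈ -27079.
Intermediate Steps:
G = 6 (G = (½)*12 = 6)
u(A) = 6/A
94*(-288 + (9 + u(-5))/(-92 - 11)) = 94*(-288 + (9 + 6/(-5))/(-92 - 11)) = 94*(-288 + (9 + 6*(-⅕))/(-103)) = 94*(-288 + (9 - 6/5)*(-1/103)) = 94*(-288 + (39/5)*(-1/103)) = 94*(-288 - 39/515) = 94*(-148359/515) = -13945746/515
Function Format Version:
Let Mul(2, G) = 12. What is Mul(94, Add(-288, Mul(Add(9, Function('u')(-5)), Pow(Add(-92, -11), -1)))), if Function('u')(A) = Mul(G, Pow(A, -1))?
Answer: Rational(-13945746, 515) ≈ -27079.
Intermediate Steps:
G = 6 (G = Mul(Rational(1, 2), 12) = 6)
Function('u')(A) = Mul(6, Pow(A, -1))
Mul(94, Add(-288, Mul(Add(9, Function('u')(-5)), Pow(Add(-92, -11), -1)))) = Mul(94, Add(-288, Mul(Add(9, Mul(6, Pow(-5, -1))), Pow(Add(-92, -11), -1)))) = Mul(94, Add(-288, Mul(Add(9, Mul(6, Rational(-1, 5))), Pow(-103, -1)))) = Mul(94, Add(-288, Mul(Add(9, Rational(-6, 5)), Rational(-1, 103)))) = Mul(94, Add(-288, Mul(Rational(39, 5), Rational(-1, 103)))) = Mul(94, Add(-288, Rational(-39, 515))) = Mul(94, Rational(-148359, 515)) = Rational(-13945746, 515)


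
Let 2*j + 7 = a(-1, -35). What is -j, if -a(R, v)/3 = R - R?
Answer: 7/2 ≈ 3.5000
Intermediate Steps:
a(R, v) = 0 (a(R, v) = -3*(R - R) = -3*0 = 0)
j = -7/2 (j = -7/2 + (½)*0 = -7/2 + 0 = -7/2 ≈ -3.5000)
-j = -1*(-7/2) = 7/2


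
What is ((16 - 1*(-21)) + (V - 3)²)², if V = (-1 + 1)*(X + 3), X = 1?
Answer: 2116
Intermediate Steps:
V = 0 (V = (-1 + 1)*(1 + 3) = 0*4 = 0)
((16 - 1*(-21)) + (V - 3)²)² = ((16 - 1*(-21)) + (0 - 3)²)² = ((16 + 21) + (-3)²)² = (37 + 9)² = 46² = 2116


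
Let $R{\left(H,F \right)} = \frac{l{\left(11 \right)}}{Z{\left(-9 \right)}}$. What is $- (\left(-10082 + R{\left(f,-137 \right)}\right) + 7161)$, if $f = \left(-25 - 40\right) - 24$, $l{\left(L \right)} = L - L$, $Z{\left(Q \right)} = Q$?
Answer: $2921$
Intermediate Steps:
$l{\left(L \right)} = 0$
$f = -89$ ($f = -65 - 24 = -89$)
$R{\left(H,F \right)} = 0$ ($R{\left(H,F \right)} = \frac{0}{-9} = 0 \left(- \frac{1}{9}\right) = 0$)
$- (\left(-10082 + R{\left(f,-137 \right)}\right) + 7161) = - (\left(-10082 + 0\right) + 7161) = - (-10082 + 7161) = \left(-1\right) \left(-2921\right) = 2921$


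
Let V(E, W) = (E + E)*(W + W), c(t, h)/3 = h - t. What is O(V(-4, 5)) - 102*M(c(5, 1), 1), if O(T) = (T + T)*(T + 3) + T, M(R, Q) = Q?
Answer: 12138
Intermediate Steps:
c(t, h) = -3*t + 3*h (c(t, h) = 3*(h - t) = -3*t + 3*h)
V(E, W) = 4*E*W (V(E, W) = (2*E)*(2*W) = 4*E*W)
O(T) = T + 2*T*(3 + T) (O(T) = (2*T)*(3 + T) + T = 2*T*(3 + T) + T = T + 2*T*(3 + T))
O(V(-4, 5)) - 102*M(c(5, 1), 1) = (4*(-4)*5)*(7 + 2*(4*(-4)*5)) - 102*1 = -80*(7 + 2*(-80)) - 102 = -80*(7 - 160) - 102 = -80*(-153) - 102 = 12240 - 102 = 12138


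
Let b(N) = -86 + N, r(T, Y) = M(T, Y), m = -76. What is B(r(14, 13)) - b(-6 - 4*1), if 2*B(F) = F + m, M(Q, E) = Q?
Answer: 65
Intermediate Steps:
r(T, Y) = T
B(F) = -38 + F/2 (B(F) = (F - 76)/2 = (-76 + F)/2 = -38 + F/2)
B(r(14, 13)) - b(-6 - 4*1) = (-38 + (1/2)*14) - (-86 + (-6 - 4*1)) = (-38 + 7) - (-86 + (-6 - 4)) = -31 - (-86 - 10) = -31 - 1*(-96) = -31 + 96 = 65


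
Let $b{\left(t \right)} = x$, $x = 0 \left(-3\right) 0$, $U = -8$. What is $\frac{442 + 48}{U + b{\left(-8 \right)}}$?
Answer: $- \frac{245}{4} \approx -61.25$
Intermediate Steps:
$x = 0$ ($x = 0 \cdot 0 = 0$)
$b{\left(t \right)} = 0$
$\frac{442 + 48}{U + b{\left(-8 \right)}} = \frac{442 + 48}{-8 + 0} = \frac{490}{-8} = 490 \left(- \frac{1}{8}\right) = - \frac{245}{4}$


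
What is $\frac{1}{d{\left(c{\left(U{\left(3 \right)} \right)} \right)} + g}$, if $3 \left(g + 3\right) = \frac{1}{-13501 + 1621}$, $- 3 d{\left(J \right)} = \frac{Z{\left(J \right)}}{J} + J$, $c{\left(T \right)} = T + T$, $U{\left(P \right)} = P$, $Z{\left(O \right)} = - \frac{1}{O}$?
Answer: $- \frac{35640}{177871} \approx -0.20037$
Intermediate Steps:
$c{\left(T \right)} = 2 T$
$d{\left(J \right)} = - \frac{J}{3} + \frac{1}{3 J^{2}}$ ($d{\left(J \right)} = - \frac{\frac{\left(-1\right) \frac{1}{J}}{J} + J}{3} = - \frac{- \frac{1}{J^{2}} + J}{3} = - \frac{J - \frac{1}{J^{2}}}{3} = - \frac{J}{3} + \frac{1}{3 J^{2}}$)
$g = - \frac{106921}{35640}$ ($g = -3 + \frac{1}{3 \left(-13501 + 1621\right)} = -3 + \frac{1}{3 \left(-11880\right)} = -3 + \frac{1}{3} \left(- \frac{1}{11880}\right) = -3 - \frac{1}{35640} = - \frac{106921}{35640} \approx -3.0$)
$\frac{1}{d{\left(c{\left(U{\left(3 \right)} \right)} \right)} + g} = \frac{1}{\frac{1 - \left(2 \cdot 3\right)^{3}}{3 \cdot 36} - \frac{106921}{35640}} = \frac{1}{\frac{1 - 6^{3}}{3 \cdot 36} - \frac{106921}{35640}} = \frac{1}{\frac{1}{3} \cdot \frac{1}{36} \left(1 - 216\right) - \frac{106921}{35640}} = \frac{1}{\frac{1}{3} \cdot \frac{1}{36} \left(-215\right) - \frac{106921}{35640}} = \frac{1}{- \frac{215}{108} - \frac{106921}{35640}} = \frac{1}{- \frac{177871}{35640}} = - \frac{35640}{177871}$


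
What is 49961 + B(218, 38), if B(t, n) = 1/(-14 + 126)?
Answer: 5595633/112 ≈ 49961.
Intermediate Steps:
B(t, n) = 1/112
49961 + B(218, 38) = 49961 + 1/112 = 5595633/112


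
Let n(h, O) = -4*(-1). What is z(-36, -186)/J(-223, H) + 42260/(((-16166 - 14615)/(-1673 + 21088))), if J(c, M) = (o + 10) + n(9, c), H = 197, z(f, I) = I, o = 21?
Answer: -28722451766/1077335 ≈ -26661.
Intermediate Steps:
n(h, O) = 4
J(c, M) = 35 (J(c, M) = (21 + 10) + 4 = 31 + 4 = 35)
z(-36, -186)/J(-223, H) + 42260/(((-16166 - 14615)/(-1673 + 21088))) = -186/35 + 42260/(((-16166 - 14615)/(-1673 + 21088))) = -186*1/35 + 42260/((-30781/19415)) = -186/35 + 42260/((-30781*1/19415)) = -186/35 + 42260/(-30781/19415) = -186/35 + 42260*(-19415/30781) = -186/35 - 820477900/30781 = -28722451766/1077335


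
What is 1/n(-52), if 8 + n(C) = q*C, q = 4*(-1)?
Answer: 1/200 ≈ 0.0050000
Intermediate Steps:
q = -4
n(C) = -8 - 4*C
1/n(-52) = 1/(-8 - 4*(-52)) = 1/(-8 + 208) = 1/200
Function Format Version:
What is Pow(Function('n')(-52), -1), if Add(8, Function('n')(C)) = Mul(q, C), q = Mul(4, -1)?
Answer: Rational(1, 200) ≈ 0.0050000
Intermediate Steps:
q = -4
Function('n')(C) = Add(-8, Mul(-4, C))
Pow(Function('n')(-52), -1) = Pow(Add(-8, Mul(-4, -52)), -1) = Pow(Add(-8, 208), -1) = Pow(200, -1) = Rational(1, 200)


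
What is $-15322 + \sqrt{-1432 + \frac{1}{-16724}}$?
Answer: $-15322 + \frac{i \sqrt{100129803189}}{8362} \approx -15322.0 + 37.842 i$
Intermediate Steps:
$-15322 + \sqrt{-1432 + \frac{1}{-16724}} = -15322 + \sqrt{-1432 - \frac{1}{16724}} = -15322 + \sqrt{- \frac{23948769}{16724}} = -15322 + \frac{i \sqrt{100129803189}}{8362}$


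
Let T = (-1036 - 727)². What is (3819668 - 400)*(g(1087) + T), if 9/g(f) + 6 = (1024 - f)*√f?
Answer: 5690484809498089604/479363 - 240613884*√1087/479363 ≈ 1.1871e+13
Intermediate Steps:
g(f) = 9/(-6 + √f*(1024 - f)) (g(f) = 9/(-6 + (1024 - f)*√f) = 9/(-6 + √f*(1024 - f)))
T = 3108169 (T = (-1763)² = 3108169)
(3819668 - 400)*(g(1087) + T) = (3819668 - 400)*(-9/(6 + 1087^(3/2) - 1024*√1087) + 3108169) = 3819268*(-9/(6 + 1087*√1087 - 1024*√1087) + 3108169) = 3819268*(-9/(6 + 63*√1087) + 3108169) = 3819268*(3108169 - 9/(6 + 63*√1087)) = 11870930400292 - 34373412/(6 + 63*√1087)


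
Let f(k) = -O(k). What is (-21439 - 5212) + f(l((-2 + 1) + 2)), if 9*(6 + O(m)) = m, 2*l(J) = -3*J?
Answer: -159869/6 ≈ -26645.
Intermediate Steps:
l(J) = -3*J/2 (l(J) = (-3*J)/2 = -3*J/2)
O(m) = -6 + m/9
f(k) = 6 - k/9 (f(k) = -(-6 + k/9) = 6 - k/9)
(-21439 - 5212) + f(l((-2 + 1) + 2)) = (-21439 - 5212) + (6 - (-1)*((-2 + 1) + 2)/6) = -26651 + (6 - (-1)*(-1 + 2)/6) = -26651 + (6 - (-1)/6) = -26651 + (6 - 1/9*(-3/2)) = -26651 + (6 + 1/6) = -26651 + 37/6 = -159869/6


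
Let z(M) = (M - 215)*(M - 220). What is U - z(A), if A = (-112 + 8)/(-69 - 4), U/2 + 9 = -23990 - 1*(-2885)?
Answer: -473803008/5329 ≈ -88910.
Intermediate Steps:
U = -42228 (U = -18 + 2*(-23990 - 1*(-2885)) = -18 + 2*(-23990 + 2885) = -18 + 2*(-21105) = -18 - 42210 = -42228)
A = 104/73 (A = -104/(-73) = -104*(-1/73) = 104/73 ≈ 1.4247)
z(M) = (-220 + M)*(-215 + M) (z(M) = (-215 + M)*(-220 + M) = (-220 + M)*(-215 + M))
U - z(A) = -42228 - (47300 + (104/73)² - 435*104/73) = -42228 - (47300 + 10816/5329 - 45240/73) = -42228 - 1*248769996/5329 = -42228 - 248769996/5329 = -473803008/5329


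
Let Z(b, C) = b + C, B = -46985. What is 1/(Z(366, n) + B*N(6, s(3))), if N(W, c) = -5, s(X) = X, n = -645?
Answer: 1/234646 ≈ 4.2617e-6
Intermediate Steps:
Z(b, C) = C + b
1/(Z(366, n) + B*N(6, s(3))) = 1/((-645 + 366) - 46985*(-5)) = 1/(-279 + 234925) = 1/234646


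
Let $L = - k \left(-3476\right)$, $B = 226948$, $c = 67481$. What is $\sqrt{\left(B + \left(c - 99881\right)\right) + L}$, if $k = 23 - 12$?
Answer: $4 \sqrt{14549} \approx 482.48$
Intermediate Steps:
$k = 11$
$L = 38236$ ($L = \left(-1\right) 11 \left(-3476\right) = \left(-11\right) \left(-3476\right) = 38236$)
$\sqrt{\left(B + \left(c - 99881\right)\right) + L} = \sqrt{\left(226948 + \left(67481 - 99881\right)\right) + 38236} = \sqrt{\left(226948 - 32400\right) + 38236} = \sqrt{194548 + 38236} = \sqrt{232784} = 4 \sqrt{14549}$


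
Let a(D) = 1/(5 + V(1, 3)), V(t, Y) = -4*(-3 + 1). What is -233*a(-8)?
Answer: -233/13 ≈ -17.923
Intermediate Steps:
V(t, Y) = 8 (V(t, Y) = -4*(-2) = 8)
a(D) = 1/13 (a(D) = 1/(5 + 8) = 1/13)
-233*a(-8) = -233*1/13 = -233/13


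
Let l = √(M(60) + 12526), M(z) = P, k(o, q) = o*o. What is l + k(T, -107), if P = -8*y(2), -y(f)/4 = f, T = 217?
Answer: 47089 + √12590 ≈ 47201.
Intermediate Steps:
k(o, q) = o²
y(f) = -4*f
P = 64 (P = -(-32)*2 = -8*(-8) = 64)
M(z) = 64
l = √12590 (l = √(64 + 12526) = √12590 ≈ 112.21)
l + k(T, -107) = √12590 + 217² = √12590 + 47089 = 47089 + √12590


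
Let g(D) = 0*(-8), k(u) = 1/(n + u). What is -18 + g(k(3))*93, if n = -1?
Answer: -18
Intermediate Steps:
k(u) = 1/(-1 + u)
g(D) = 0
-18 + g(k(3))*93 = -18 + 0*93 = -18 + 0 = -18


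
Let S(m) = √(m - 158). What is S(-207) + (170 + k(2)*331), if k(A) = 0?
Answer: 170 + I*√365 ≈ 170.0 + 19.105*I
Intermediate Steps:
S(m) = √(-158 + m)
S(-207) + (170 + k(2)*331) = √(-158 - 207) + (170 + 0*331) = √(-365) + (170 + 0) = I*√365 + 170 = 170 + I*√365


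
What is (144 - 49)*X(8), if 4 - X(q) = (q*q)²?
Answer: -388740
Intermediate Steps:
X(q) = 4 - q⁴ (X(q) = 4 - (q*q)² = 4 - (q²)² = 4 - q⁴)
(144 - 49)*X(8) = (144 - 49)*(4 - 1*8⁴) = 95*(4 - 1*4096) = 95*(4 - 4096) = 95*(-4092) = -388740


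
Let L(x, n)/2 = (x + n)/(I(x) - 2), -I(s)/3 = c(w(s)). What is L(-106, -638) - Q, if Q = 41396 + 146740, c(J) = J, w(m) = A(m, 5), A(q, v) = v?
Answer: -3196824/17 ≈ -1.8805e+5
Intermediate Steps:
w(m) = 5
I(s) = -15 (I(s) = -3*5 = -15)
L(x, n) = -2*n/17 - 2*x/17 (L(x, n) = 2*((x + n)/(-15 - 2)) = 2*((n + x)/(-17)) = 2*((n + x)*(-1/17)) = 2*(-n/17 - x/17) = -2*n/17 - 2*x/17)
Q = 188136
L(-106, -638) - Q = (-2/17*(-638) - 2/17*(-106)) - 1*188136 = (1276/17 + 212/17) - 188136 = 1488/17 - 188136 = -3196824/17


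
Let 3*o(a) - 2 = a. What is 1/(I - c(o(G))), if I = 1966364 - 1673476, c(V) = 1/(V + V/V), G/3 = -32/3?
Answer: 9/2635993 ≈ 3.4143e-6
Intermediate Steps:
G = -32 (G = 3*(-32/3) = -32)
o(a) = ⅔ + a/3
c(V) = 1/(1 + V) (c(V) = 1/(V + 1) = 1/(1 + V))
I = 292888
1/(I - c(o(G))) = 1/(292888 - 1/(1 + (⅔ + (⅓)*(-32)))) = 1/(292888 - 1/(1 + (⅔ - 32/3))) = 1/(292888 - 1/(1 - 10)) = 1/(292888 - 1/(-9)) = 1/(292888 - 1*(-⅑)) = 1/(292888 + ⅑) = 1/(2635993/9) = 9/2635993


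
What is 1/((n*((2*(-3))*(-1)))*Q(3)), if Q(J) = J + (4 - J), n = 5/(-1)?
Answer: -1/120 ≈ -0.0083333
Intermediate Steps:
n = -5 (n = 5*(-1) = -5)
Q(J) = 4
1/((n*((2*(-3))*(-1)))*Q(3)) = 1/(-5*2*(-3)*(-1)*4) = 1/(-(-30)*(-1)*4) = 1/(-5*6*4) = 1/(-30*4) = 1/(-120) = -1/120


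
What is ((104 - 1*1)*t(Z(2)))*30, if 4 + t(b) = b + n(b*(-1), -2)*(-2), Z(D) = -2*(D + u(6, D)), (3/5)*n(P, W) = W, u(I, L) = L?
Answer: -16480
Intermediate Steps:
n(P, W) = 5*W/3
Z(D) = -4*D (Z(D) = -2*(D + D) = -4*D)
t(b) = 8/3 + b (t(b) = -4 + (b + ((5/3)*(-2))*(-2)) = -4 + (b - 10/3*(-2)) = -4 + (b + 20/3) = -4 + (20/3 + b) = 8/3 + b)
((104 - 1*1)*t(Z(2)))*30 = ((104 - 1*1)*(8/3 - 4*2))*30 = ((104 - 1)*(8/3 - 8))*30 = (103*(-16/3))*30 = -1648/3*30 = -16480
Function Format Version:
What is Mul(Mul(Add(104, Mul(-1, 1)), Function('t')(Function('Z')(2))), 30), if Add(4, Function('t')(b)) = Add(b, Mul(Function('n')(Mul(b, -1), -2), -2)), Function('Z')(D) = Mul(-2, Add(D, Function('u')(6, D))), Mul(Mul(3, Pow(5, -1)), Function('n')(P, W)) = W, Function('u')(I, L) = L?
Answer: -16480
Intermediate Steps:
Function('n')(P, W) = Mul(Rational(5, 3), W)
Function('Z')(D) = Mul(-4, D) (Function('Z')(D) = Mul(-2, Add(D, D)) = Mul(-2, Mul(2, D)) = Mul(-4, D))
Function('t')(b) = Add(Rational(8, 3), b) (Function('t')(b) = Add(-4, Add(b, Mul(Mul(Rational(5, 3), -2), -2))) = Add(-4, Add(b, Mul(Rational(-10, 3), -2))) = Add(-4, Add(b, Rational(20, 3))) = Add(-4, Add(Rational(20, 3), b)) = Add(Rational(8, 3), b))
Mul(Mul(Add(104, Mul(-1, 1)), Function('t')(Function('Z')(2))), 30) = Mul(Mul(Add(104, Mul(-1, 1)), Add(Rational(8, 3), Mul(-4, 2))), 30) = Mul(Mul(Add(104, -1), Add(Rational(8, 3), -8)), 30) = Mul(Mul(103, Rational(-16, 3)), 30) = Mul(Rational(-1648, 3), 30) = -16480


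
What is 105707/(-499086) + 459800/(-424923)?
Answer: -13066527541/10098720018 ≈ -1.2939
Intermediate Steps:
105707/(-499086) + 459800/(-424923) = 105707*(-1/499086) + 459800*(-1/424923) = -15101/71298 - 459800/424923 = -13066527541/10098720018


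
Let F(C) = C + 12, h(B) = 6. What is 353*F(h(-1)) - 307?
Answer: 6047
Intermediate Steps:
F(C) = 12 + C
353*F(h(-1)) - 307 = 353*(12 + 6) - 307 = 353*18 - 307 = 6354 - 307 = 6047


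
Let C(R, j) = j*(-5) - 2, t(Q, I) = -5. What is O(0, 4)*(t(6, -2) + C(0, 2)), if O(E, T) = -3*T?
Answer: 204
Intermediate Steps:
C(R, j) = -2 - 5*j (C(R, j) = -5*j - 2 = -2 - 5*j)
O(0, 4)*(t(6, -2) + C(0, 2)) = (-3*4)*(-5 + (-2 - 5*2)) = -12*(-5 + (-2 - 10)) = -12*(-5 - 12) = -12*(-17) = 204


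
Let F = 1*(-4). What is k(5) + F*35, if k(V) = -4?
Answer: -144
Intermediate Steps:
F = -4
k(5) + F*35 = -4 - 4*35 = -4 - 140 = -144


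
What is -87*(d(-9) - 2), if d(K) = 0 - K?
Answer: -609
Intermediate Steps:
d(K) = -K
-87*(d(-9) - 2) = -87*(-1*(-9) - 2) = -87*(9 - 2) = -87*7 = -609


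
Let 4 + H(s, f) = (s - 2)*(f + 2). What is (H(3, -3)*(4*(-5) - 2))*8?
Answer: 880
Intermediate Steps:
H(s, f) = -4 + (-2 + s)*(2 + f) (H(s, f) = -4 + (s - 2)*(f + 2) = -4 + (-2 + s)*(2 + f))
(H(3, -3)*(4*(-5) - 2))*8 = ((-8 - 2*(-3) + 2*3 - 3*3)*(4*(-5) - 2))*8 = ((-8 + 6 + 6 - 9)*(-20 - 2))*8 = -5*(-22)*8 = 110*8 = 880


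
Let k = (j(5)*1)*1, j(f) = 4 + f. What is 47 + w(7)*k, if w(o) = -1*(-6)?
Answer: 101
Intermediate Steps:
w(o) = 6
k = 9 (k = ((4 + 5)*1)*1 = (9*1)*1 = 9*1 = 9)
47 + w(7)*k = 47 + 6*9 = 47 + 54 = 101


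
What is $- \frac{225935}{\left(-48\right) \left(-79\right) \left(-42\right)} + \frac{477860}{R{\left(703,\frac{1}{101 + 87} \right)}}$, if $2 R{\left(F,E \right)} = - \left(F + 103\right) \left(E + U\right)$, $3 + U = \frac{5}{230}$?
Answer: $\frac{22016824073749}{55005166944} \approx 400.27$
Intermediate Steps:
$U = - \frac{137}{46}$ ($U = -3 + \frac{5}{230} = -3 + 5 \cdot \frac{1}{230} = -3 + \frac{1}{46} = - \frac{137}{46} \approx -2.9783$)
$R{\left(F,E \right)} = - \frac{\left(103 + F\right) \left(- \frac{137}{46} + E\right)}{2}$ ($R{\left(F,E \right)} = \frac{\left(-1\right) \left(F + 103\right) \left(E - \frac{137}{46}\right)}{2} = \frac{\left(-1\right) \left(103 + F\right) \left(- \frac{137}{46} + E\right)}{2} = - \frac{\left(103 + F\right) \left(- \frac{137}{46} + E\right)}{2}$)
$- \frac{225935}{\left(-48\right) \left(-79\right) \left(-42\right)} + \frac{477860}{R{\left(703,\frac{1}{101 + 87} \right)}} = - \frac{225935}{\left(-48\right) \left(-79\right) \left(-42\right)} + \frac{477860}{\frac{14111}{92} - \frac{103}{2 \left(101 + 87\right)} + \frac{137}{92} \cdot 703 - \frac{1}{2} \frac{1}{101 + 87} \cdot 703} = - \frac{225935}{3792 \left(-42\right)} + \frac{477860}{\frac{14111}{92} - \frac{103}{2 \cdot 188} + \frac{96311}{92} - \frac{1}{2} \cdot \frac{1}{188} \cdot 703} = - \frac{225935}{-159264} + \frac{477860}{\frac{14111}{92} - \frac{103}{376} + \frac{96311}{92} - \frac{1}{376} \cdot 703} = \left(-225935\right) \left(- \frac{1}{159264}\right) + \frac{477860}{\frac{14111}{92} - \frac{103}{376} + \frac{96311}{92} - \frac{703}{376}} = \frac{225935}{159264} + \frac{477860}{\frac{5180565}{4324}} = \frac{225935}{159264} + 477860 \cdot \frac{4324}{5180565} = \frac{225935}{159264} + \frac{413253328}{1036113} = \frac{22016824073749}{55005166944}$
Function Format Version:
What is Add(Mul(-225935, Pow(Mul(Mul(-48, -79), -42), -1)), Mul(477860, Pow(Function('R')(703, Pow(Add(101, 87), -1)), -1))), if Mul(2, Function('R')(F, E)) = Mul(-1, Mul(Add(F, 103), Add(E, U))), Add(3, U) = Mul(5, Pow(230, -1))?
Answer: Rational(22016824073749, 55005166944) ≈ 400.27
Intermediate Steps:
U = Rational(-137, 46) (U = Add(-3, Mul(5, Pow(230, -1))) = Add(-3, Mul(5, Rational(1, 230))) = Add(-3, Rational(1, 46)) = Rational(-137, 46) ≈ -2.9783)
Function('R')(F, E) = Mul(Rational(-1, 2), Add(103, F), Add(Rational(-137, 46), E)) (Function('R')(F, E) = Mul(Rational(1, 2), Mul(-1, Mul(Add(F, 103), Add(E, Rational(-137, 46))))) = Mul(Rational(1, 2), Mul(-1, Mul(Add(103, F), Add(Rational(-137, 46), E)))) = Mul(Rational(1, 2), Mul(-1, Add(103, F), Add(Rational(-137, 46), E))) = Mul(Rational(-1, 2), Add(103, F), Add(Rational(-137, 46), E)))
Add(Mul(-225935, Pow(Mul(Mul(-48, -79), -42), -1)), Mul(477860, Pow(Function('R')(703, Pow(Add(101, 87), -1)), -1))) = Add(Mul(-225935, Pow(Mul(Mul(-48, -79), -42), -1)), Mul(477860, Pow(Add(Rational(14111, 92), Mul(Rational(-103, 2), Pow(Add(101, 87), -1)), Mul(Rational(137, 92), 703), Mul(Rational(-1, 2), Pow(Add(101, 87), -1), 703)), -1))) = Add(Mul(-225935, Pow(Mul(3792, -42), -1)), Mul(477860, Pow(Add(Rational(14111, 92), Mul(Rational(-103, 2), Pow(188, -1)), Rational(96311, 92), Mul(Rational(-1, 2), Pow(188, -1), 703)), -1))) = Add(Mul(-225935, Pow(-159264, -1)), Mul(477860, Pow(Add(Rational(14111, 92), Mul(Rational(-103, 2), Rational(1, 188)), Rational(96311, 92), Mul(Rational(-1, 2), Rational(1, 188), 703)), -1))) = Add(Mul(-225935, Rational(-1, 159264)), Mul(477860, Pow(Add(Rational(14111, 92), Rational(-103, 376), Rational(96311, 92), Rational(-703, 376)), -1))) = Add(Rational(225935, 159264), Mul(477860, Pow(Rational(5180565, 4324), -1))) = Add(Rational(225935, 159264), Mul(477860, Rational(4324, 5180565))) = Add(Rational(225935, 159264), Rational(413253328, 1036113)) = Rational(22016824073749, 55005166944)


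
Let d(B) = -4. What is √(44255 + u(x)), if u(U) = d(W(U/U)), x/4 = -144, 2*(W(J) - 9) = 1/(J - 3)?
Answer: √44251 ≈ 210.36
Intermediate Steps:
W(J) = 9 + 1/(2*(-3 + J)) (W(J) = 9 + 1/(2*(J - 3)) = 9 + 1/(2*(-3 + J)))
x = -576 (x = 4*(-144) = -576)
u(U) = -4
√(44255 + u(x)) = √(44255 - 4) = √44251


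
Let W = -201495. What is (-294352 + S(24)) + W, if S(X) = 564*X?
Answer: -482311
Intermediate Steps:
(-294352 + S(24)) + W = (-294352 + 564*24) - 201495 = (-294352 + 13536) - 201495 = -280816 - 201495 = -482311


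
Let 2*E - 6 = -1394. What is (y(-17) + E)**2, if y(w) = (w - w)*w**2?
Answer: 481636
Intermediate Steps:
y(w) = 0 (y(w) = 0*w**2 = 0)
E = -694 (E = 3 + (1/2)*(-1394) = 3 - 697 = -694)
(y(-17) + E)**2 = (0 - 694)**2 = (-694)**2 = 481636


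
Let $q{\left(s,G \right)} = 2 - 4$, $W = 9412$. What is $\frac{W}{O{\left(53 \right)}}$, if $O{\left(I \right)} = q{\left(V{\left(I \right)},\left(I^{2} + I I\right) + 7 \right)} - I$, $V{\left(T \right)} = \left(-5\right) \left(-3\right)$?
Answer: $- \frac{9412}{55} \approx -171.13$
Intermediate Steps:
$V{\left(T \right)} = 15$
$q{\left(s,G \right)} = -2$ ($q{\left(s,G \right)} = 2 - 4 = -2$)
$O{\left(I \right)} = -2 - I$
$\frac{W}{O{\left(53 \right)}} = \frac{9412}{-2 - 53} = \frac{9412}{-55} = 9412 \left(- \frac{1}{55}\right) = - \frac{9412}{55}$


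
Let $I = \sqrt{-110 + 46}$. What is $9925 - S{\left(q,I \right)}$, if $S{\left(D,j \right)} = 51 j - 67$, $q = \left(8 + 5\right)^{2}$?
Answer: $9992 - 408 i \approx 9992.0 - 408.0 i$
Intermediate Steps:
$q = 169$ ($q = 13^{2} = 169$)
$I = 8 i$ ($I = \sqrt{-64} = 8 i \approx 8.0 i$)
$S{\left(D,j \right)} = -67 + 51 j$
$9925 - S{\left(q,I \right)} = 9925 - \left(-67 + 51 \cdot 8 i\right) = 9925 - \left(-67 + 408 i\right) = 9925 + \left(67 - 408 i\right) = 9992 - 408 i$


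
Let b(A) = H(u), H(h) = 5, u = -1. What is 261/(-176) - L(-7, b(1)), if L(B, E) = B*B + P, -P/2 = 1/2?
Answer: -8709/176 ≈ -49.483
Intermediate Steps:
b(A) = 5
P = -1 (P = -2/2 = -2*½ = -1)
L(B, E) = -1 + B² (L(B, E) = B*B - 1 = B² - 1 = -1 + B²)
261/(-176) - L(-7, b(1)) = 261/(-176) - (-1 + (-7)²) = 261*(-1/176) - (-1 + 49) = -261/176 - 1*48 = -261/176 - 48 = -8709/176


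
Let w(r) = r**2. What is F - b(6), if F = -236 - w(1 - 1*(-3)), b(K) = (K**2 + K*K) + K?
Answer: -330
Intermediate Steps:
b(K) = K + 2*K**2 (b(K) = (K**2 + K**2) + K = 2*K**2 + K = K + 2*K**2)
F = -252 (F = -236 - (1 - 1*(-3))**2 = -236 - (1 + 3)**2 = -236 - 1*4**2 = -236 - 1*16 = -236 - 16 = -252)
F - b(6) = -252 - 6*(1 + 2*6) = -252 - 6*(1 + 12) = -252 - 6*13 = -252 - 1*78 = -252 - 78 = -330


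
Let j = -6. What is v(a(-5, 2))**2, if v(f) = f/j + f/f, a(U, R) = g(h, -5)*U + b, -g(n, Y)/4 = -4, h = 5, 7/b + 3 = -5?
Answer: 483025/2304 ≈ 209.65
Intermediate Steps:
b = -7/8 (b = 7/(-3 - 5) = 7/(-8) = 7*(-1/8) = -7/8 ≈ -0.87500)
g(n, Y) = 16 (g(n, Y) = -4*(-4) = 16)
a(U, R) = -7/8 + 16*U (a(U, R) = 16*U - 7/8 = -7/8 + 16*U)
v(f) = 1 - f/6 (v(f) = f/(-6) + f/f = f*(-1/6) + 1 = -f/6 + 1 = 1 - f/6)
v(a(-5, 2))**2 = (1 - (-7/8 + 16*(-5))/6)**2 = (1 - (-7/8 - 80)/6)**2 = (1 - 1/6*(-647/8))**2 = (1 + 647/48)**2 = (695/48)**2 = 483025/2304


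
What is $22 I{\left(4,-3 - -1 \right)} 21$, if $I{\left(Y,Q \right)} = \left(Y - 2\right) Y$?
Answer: $3696$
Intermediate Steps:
$I{\left(Y,Q \right)} = Y \left(-2 + Y\right)$ ($I{\left(Y,Q \right)} = \left(-2 + Y\right) Y = Y \left(-2 + Y\right)$)
$22 I{\left(4,-3 - -1 \right)} 21 = 22 \cdot 4 \left(-2 + 4\right) 21 = 22 \cdot 4 \cdot 2 \cdot 21 = 22 \cdot 8 \cdot 21 = 176 \cdot 21 = 3696$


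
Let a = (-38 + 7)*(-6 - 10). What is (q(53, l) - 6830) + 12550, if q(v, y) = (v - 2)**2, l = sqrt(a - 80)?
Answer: 8321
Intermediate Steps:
a = 496 (a = -31*(-16) = 496)
l = 4*sqrt(26) (l = sqrt(496 - 80) = sqrt(416) = 4*sqrt(26) ≈ 20.396)
q(v, y) = (-2 + v)**2
(q(53, l) - 6830) + 12550 = ((-2 + 53)**2 - 6830) + 12550 = (51**2 - 6830) + 12550 = (2601 - 6830) + 12550 = -4229 + 12550 = 8321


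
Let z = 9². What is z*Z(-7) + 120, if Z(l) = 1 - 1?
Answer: 120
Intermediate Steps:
z = 81
Z(l) = 0
z*Z(-7) + 120 = 81*0 + 120 = 0 + 120 = 120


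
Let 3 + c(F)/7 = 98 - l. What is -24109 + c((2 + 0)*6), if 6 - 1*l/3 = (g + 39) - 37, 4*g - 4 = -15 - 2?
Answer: -94385/4 ≈ -23596.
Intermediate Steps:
g = -13/4 (g = 1 + (-15 - 2)/4 = 1 + (¼)*(-17) = 1 - 17/4 = -13/4 ≈ -3.2500)
l = 87/4 (l = 18 - 3*((-13/4 + 39) - 37) = 18 - 3*(143/4 - 37) = 18 - 3*(-5/4) = 18 + 15/4 = 87/4 ≈ 21.750)
c(F) = 2051/4 (c(F) = -21 + 7*(98 - 1*87/4) = -21 + 7*(98 - 87/4) = -21 + 7*(305/4) = -21 + 2135/4 = 2051/4)
-24109 + c((2 + 0)*6) = -24109 + 2051/4 = -94385/4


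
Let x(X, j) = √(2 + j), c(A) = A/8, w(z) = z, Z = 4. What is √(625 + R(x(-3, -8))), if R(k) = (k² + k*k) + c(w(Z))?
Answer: √2454/2 ≈ 24.769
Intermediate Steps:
c(A) = A/8 (c(A) = A*(⅛) = A/8)
R(k) = ½ + 2*k² (R(k) = (k² + k*k) + (⅛)*4 = (k² + k²) + ½ = 2*k² + ½ = ½ + 2*k²)
√(625 + R(x(-3, -8))) = √(625 + (½ + 2*(√(2 - 8))²)) = √(625 + (½ + 2*(√(-6))²)) = √(625 + (½ + 2*(I*√6)²)) = √(625 + (½ + 2*(-6))) = √(625 + (½ - 12)) = √(625 - 23/2) = √(1227/2) = √2454/2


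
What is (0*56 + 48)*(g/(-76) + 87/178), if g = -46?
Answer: 88800/1691 ≈ 52.513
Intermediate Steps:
(0*56 + 48)*(g/(-76) + 87/178) = (0*56 + 48)*(-46/(-76) + 87/178) = (0 + 48)*(-46*(-1/76) + 87*(1/178)) = 48*(23/38 + 87/178) = 48*(1850/1691) = 88800/1691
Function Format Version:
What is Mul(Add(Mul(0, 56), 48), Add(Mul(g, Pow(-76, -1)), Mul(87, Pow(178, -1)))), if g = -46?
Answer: Rational(88800, 1691) ≈ 52.513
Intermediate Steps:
Mul(Add(Mul(0, 56), 48), Add(Mul(g, Pow(-76, -1)), Mul(87, Pow(178, -1)))) = Mul(Add(Mul(0, 56), 48), Add(Mul(-46, Pow(-76, -1)), Mul(87, Pow(178, -1)))) = Mul(Add(0, 48), Add(Mul(-46, Rational(-1, 76)), Mul(87, Rational(1, 178)))) = Mul(48, Add(Rational(23, 38), Rational(87, 178))) = Mul(48, Rational(1850, 1691)) = Rational(88800, 1691)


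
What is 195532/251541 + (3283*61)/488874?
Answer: 48654955417/40990618278 ≈ 1.1870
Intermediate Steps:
195532/251541 + (3283*61)/488874 = 195532*(1/251541) + 200263*(1/488874) = 195532/251541 + 200263/488874 = 48654955417/40990618278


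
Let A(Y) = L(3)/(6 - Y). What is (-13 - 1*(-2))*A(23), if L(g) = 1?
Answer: 11/17 ≈ 0.64706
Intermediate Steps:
A(Y) = 1/(6 - Y)
(-13 - 1*(-2))*A(23) = (-13 - 1*(-2))*(-1/(-6 + 23)) = (-13 + 2)*(-1/17) = -(-11)/17 = -11*(-1/17) = 11/17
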